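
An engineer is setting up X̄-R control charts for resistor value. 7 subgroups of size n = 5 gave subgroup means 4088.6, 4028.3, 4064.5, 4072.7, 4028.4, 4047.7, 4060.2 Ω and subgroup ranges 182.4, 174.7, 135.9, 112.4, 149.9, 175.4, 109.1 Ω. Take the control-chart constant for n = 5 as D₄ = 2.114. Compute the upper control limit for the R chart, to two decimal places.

314.02

R̄ = (182.4 + 174.7 + 135.9 + 112.4 + 149.9 + 175.4 + 109.1) / 7 = 1039.8000 / 7 = 148.5429
UCL_R = D₄·R̄ = 2.114 × 148.5429 = 314.0196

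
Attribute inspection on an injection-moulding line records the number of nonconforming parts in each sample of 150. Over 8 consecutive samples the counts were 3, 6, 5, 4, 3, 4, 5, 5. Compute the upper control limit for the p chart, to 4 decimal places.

0.0704

p̄ = Σdᵢ / (k·n) = 35 / (8 × 150) = 0.02917
UCL = p̄ + 3·√(p̄(1−p̄)/n) = 0.02917 + 3 × √(0.02917×0.97083/150) = 0.02917 + 3 × 0.01374 = 0.07039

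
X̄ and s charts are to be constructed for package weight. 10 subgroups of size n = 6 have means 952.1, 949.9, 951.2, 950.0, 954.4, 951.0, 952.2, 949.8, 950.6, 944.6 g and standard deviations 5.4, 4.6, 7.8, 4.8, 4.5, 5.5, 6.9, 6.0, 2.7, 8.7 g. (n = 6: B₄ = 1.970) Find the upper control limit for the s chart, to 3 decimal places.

11.209

s̄ = (5.4 + 4.6 + 7.8 + 4.8 + 4.5 + 5.5 + 6.9 + 6.0 + 2.7 + 8.7) / 10 = 5.6900
UCL_s = B₄·s̄ = 1.970 × 5.6900 = 11.2093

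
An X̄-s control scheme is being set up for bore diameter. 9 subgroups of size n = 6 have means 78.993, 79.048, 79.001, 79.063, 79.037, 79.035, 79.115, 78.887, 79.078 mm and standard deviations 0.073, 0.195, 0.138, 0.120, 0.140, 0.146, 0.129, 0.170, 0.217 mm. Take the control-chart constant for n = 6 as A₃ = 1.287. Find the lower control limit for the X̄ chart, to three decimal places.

78.839

X̄̄ = (78.993 + 79.048 + 79.001 + 79.063 + 79.037 + 79.035 + 79.115 + 78.887 + 79.078) / 9 = 79.0286
s̄ = (0.073 + 0.195 + 0.138 + 0.120 + 0.140 + 0.146 + 0.129 + 0.170 + 0.217) / 9 = 0.1476
LCL = X̄̄ − A₃·s̄ = 79.0286 − 1.287 × 0.1476 = 78.8387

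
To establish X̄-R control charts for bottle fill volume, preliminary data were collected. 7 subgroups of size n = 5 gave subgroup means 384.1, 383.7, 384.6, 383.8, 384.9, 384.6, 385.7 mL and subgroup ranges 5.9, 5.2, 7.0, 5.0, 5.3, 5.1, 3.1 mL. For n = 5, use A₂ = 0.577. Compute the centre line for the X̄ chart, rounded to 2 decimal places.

X̄̄ = (384.1 + 383.7 + 384.6 + 383.8 + 384.9 + 384.6 + 385.7) / 7 = 2691.4000 / 7 = 384.4857
CL = X̄̄ = 384.4857

384.49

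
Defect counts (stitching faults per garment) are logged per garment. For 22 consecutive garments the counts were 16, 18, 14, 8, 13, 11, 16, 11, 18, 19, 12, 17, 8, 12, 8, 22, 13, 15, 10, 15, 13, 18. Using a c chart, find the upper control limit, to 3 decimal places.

25.161

c̄ = (16 + 18 + 14 + 8 + 13 + 11 + 16 + 11 + 18 + 19 + 12 + 17 + 8 + 12 + 8 + 22 + 13 + 15 + 10 + 15 + 13 + 18) / 22 = 307 / 22 = 13.9545
UCL = c̄ + 3√c̄ = 13.9545 + 3 × √13.9545 = 13.9545 + 3 × 3.7356 = 25.1613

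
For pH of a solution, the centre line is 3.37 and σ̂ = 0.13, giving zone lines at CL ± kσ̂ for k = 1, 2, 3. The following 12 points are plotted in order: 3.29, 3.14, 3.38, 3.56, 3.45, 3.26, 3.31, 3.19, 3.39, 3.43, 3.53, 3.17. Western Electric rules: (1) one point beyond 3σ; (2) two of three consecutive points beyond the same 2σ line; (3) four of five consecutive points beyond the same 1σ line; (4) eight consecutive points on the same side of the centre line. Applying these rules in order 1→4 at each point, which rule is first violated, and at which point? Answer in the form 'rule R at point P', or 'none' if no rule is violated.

Zone of each point (C = within 1σ̂, B = 1σ̂–2σ̂, A = 2σ̂–3σ̂, * = beyond 3σ̂; sign = side of CL): 1:-C, 2:-B, 3:+C, 4:+B, 5:+C, 6:-C, 7:-C, 8:-B, 9:+C, 10:+C, 11:+B, 12:-B
No rule fires across all 12 points.

none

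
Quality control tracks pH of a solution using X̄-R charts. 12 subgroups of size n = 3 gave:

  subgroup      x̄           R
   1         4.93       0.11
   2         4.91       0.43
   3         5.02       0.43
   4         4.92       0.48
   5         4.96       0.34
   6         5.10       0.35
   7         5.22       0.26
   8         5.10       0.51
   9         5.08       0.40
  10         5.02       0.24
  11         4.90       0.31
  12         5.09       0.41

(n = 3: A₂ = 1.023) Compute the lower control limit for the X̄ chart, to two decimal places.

X̄̄ = (4.93 + 4.91 + 5.02 + 4.92 + 4.96 + 5.10 + 5.22 + 5.10 + 5.08 + 5.02 + 4.90 + 5.09) / 12 = 60.2500 / 12 = 5.0208
R̄ = (0.11 + 0.43 + 0.43 + 0.48 + 0.34 + 0.35 + 0.26 + 0.51 + 0.40 + 0.24 + 0.31 + 0.41) / 12 = 4.2700 / 12 = 0.3558
LCL = X̄̄ − A₂·R̄ = 5.0208 − 1.023 × 0.3558 = 4.6568

4.66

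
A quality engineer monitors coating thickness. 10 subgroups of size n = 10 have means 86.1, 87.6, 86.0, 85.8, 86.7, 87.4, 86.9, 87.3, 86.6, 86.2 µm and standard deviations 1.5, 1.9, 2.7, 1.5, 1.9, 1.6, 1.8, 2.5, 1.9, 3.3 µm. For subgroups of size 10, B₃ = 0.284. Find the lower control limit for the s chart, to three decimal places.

0.585

s̄ = (1.5 + 1.9 + 2.7 + 1.5 + 1.9 + 1.6 + 1.8 + 2.5 + 1.9 + 3.3) / 10 = 2.0600
LCL_s = B₃·s̄ = 0.284 × 2.0600 = 0.5850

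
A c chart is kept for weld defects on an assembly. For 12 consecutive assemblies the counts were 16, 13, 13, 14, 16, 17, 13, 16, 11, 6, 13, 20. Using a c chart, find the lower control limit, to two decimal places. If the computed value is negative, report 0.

c̄ = (16 + 13 + 13 + 14 + 16 + 17 + 13 + 16 + 11 + 6 + 13 + 20) / 12 = 168 / 12 = 14.0000
LCL = c̄ − 3√c̄ = 14.0000 − 3 × 3.7417 = 2.7750

2.78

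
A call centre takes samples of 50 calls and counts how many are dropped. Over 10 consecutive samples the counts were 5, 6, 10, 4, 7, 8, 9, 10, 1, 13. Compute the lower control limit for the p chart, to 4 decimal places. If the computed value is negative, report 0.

p̄ = Σdᵢ / (k·n) = 73 / (10 × 50) = 0.14600
LCL = p̄ − 3·√(p̄(1−p̄)/n) = 0.14600 − 3 × 0.04994 = -0.00381 → 0 (negative, so LCL = 0)

0.0000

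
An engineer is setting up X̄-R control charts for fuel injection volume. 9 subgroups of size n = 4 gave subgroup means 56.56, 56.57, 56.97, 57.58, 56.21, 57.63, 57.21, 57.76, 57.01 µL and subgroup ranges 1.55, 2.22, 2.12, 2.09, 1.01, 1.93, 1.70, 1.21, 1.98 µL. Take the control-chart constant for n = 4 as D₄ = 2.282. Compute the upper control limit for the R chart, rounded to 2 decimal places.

R̄ = (1.55 + 2.22 + 2.12 + 2.09 + 1.01 + 1.93 + 1.70 + 1.21 + 1.98) / 9 = 15.8100 / 9 = 1.7567
UCL_R = D₄·R̄ = 2.282 × 1.7567 = 4.0087

4.01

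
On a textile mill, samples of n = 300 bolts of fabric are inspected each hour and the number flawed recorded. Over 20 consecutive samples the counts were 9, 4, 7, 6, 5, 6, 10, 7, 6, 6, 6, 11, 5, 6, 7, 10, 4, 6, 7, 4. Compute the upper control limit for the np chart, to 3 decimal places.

14.222

p̄ = Σdᵢ / (k·n) = 132 / (20 × 300) = 0.02200
UCL = np̄ + 3·√(np̄(1−p̄)) = 6.6000 + 3 × √(6.6000×0.97800) = 6.6000 + 3 × 2.5406 = 14.2219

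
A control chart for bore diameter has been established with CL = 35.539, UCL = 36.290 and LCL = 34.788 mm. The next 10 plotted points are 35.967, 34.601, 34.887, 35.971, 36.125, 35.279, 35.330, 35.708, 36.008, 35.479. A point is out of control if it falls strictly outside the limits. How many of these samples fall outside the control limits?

Compare each point to [34.788, 36.290]: sample 2 = 34.601 < LCL.

1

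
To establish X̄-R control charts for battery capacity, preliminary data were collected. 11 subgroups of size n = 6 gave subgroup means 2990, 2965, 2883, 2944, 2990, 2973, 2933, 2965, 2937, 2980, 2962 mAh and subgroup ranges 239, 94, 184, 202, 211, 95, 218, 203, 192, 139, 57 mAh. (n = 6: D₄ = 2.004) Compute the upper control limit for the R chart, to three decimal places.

334.121

R̄ = (239 + 94 + 184 + 202 + 211 + 95 + 218 + 203 + 192 + 139 + 57) / 11 = 1834.0000 / 11 = 166.7273
UCL_R = D₄·R̄ = 2.004 × 166.7273 = 334.1215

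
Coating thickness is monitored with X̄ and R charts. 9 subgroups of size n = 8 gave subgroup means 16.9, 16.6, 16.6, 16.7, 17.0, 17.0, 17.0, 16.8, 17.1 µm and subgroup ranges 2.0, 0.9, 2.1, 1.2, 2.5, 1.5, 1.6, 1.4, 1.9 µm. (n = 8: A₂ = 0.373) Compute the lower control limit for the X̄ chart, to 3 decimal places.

X̄̄ = (16.9 + 16.6 + 16.6 + 16.7 + 17.0 + 17.0 + 17.0 + 16.8 + 17.1) / 9 = 151.7000 / 9 = 16.8556
R̄ = (2.0 + 0.9 + 2.1 + 1.2 + 2.5 + 1.5 + 1.6 + 1.4 + 1.9) / 9 = 15.1000 / 9 = 1.6778
LCL = X̄̄ − A₂·R̄ = 16.8556 − 0.373 × 1.6778 = 16.2297

16.230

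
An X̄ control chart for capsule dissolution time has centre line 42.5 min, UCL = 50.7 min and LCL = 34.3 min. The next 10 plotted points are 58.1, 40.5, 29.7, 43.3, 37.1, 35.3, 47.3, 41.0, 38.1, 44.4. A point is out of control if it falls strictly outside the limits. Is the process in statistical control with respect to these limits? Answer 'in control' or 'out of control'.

Compare each point to [34.3, 50.7]: sample 1 = 58.1 > UCL; sample 3 = 29.7 < LCL.

out of control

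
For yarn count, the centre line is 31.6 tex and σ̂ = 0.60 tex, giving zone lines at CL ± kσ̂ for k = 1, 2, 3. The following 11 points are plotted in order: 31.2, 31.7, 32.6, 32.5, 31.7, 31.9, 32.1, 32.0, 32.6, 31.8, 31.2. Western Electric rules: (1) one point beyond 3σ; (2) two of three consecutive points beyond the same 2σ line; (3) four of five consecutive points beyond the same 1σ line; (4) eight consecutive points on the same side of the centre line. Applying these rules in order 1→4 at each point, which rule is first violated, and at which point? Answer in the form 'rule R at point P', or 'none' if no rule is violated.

rule 4 at point 9

Zone of each point (C = within 1σ̂, B = 1σ̂–2σ̂, A = 2σ̂–3σ̂, * = beyond 3σ̂; sign = side of CL): 1:-C, 2:+C, 3:+B, 4:+B, 5:+C, 6:+C, 7:+C, 8:+C, 9:+B, 10:+C, 11:-C
Rule 4 (eight consecutive points on the same side of the centre line) is satisfied at point 9.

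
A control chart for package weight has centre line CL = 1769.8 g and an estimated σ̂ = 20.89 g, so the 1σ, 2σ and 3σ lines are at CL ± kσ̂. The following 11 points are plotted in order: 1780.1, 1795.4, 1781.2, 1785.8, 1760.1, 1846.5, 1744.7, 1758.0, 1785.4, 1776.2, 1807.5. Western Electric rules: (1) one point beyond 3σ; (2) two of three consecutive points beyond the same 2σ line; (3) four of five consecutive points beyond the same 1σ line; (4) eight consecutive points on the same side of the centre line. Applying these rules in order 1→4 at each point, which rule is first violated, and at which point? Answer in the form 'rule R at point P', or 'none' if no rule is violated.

rule 1 at point 6

Zone of each point (C = within 1σ̂, B = 1σ̂–2σ̂, A = 2σ̂–3σ̂, * = beyond 3σ̂; sign = side of CL): 1:+C, 2:+B, 3:+C, 4:+C, 5:-C, 6:+*, 7:-B, 8:-C, 9:+C, 10:+C, 11:+B
Rule 1 (one point beyond the 3σ limits) is satisfied at point 6.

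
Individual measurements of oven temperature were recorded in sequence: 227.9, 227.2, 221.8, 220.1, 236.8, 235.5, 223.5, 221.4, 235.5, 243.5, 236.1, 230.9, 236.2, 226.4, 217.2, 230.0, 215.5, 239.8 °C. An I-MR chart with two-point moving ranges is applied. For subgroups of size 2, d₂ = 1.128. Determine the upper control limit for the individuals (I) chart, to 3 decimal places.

X̄ = (227.9 + 227.2 + 221.8 + 220.1 + 236.8 + 235.5 + 223.5 + 221.4 + 235.5 + 243.5 + 236.1 + 230.9 + 236.2 + 226.4 + 217.2 + 230.0 + 215.5 + 239.8) / 18 = 229.1833
Moving ranges: 0.7, 5.4, 1.7, 16.7, 1.3, 12.0, 2.1, 14.1, 8.0, 7.4, 5.2, 5.3, 9.8, 9.2, 12.8, 14.5, 24.3; M̄R̄ = 150.5000 / 17 = 8.8529
UCL = X̄ + 3·M̄R̄/d₂ = 229.1833 + 3 × 8.8529 / 1.128 = 252.7284

252.728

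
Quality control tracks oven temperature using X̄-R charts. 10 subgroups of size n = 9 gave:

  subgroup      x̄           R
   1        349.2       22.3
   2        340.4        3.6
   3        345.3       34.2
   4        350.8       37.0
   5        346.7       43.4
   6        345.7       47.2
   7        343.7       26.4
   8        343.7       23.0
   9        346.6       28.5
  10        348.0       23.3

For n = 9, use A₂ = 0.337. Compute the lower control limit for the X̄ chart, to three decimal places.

336.274

X̄̄ = (349.2 + 340.4 + 345.3 + 350.8 + 346.7 + 345.7 + 343.7 + 343.7 + 346.6 + 348.0) / 10 = 3460.1000 / 10 = 346.0100
R̄ = (22.3 + 3.6 + 34.2 + 37.0 + 43.4 + 47.2 + 26.4 + 23.0 + 28.5 + 23.3) / 10 = 288.9000 / 10 = 28.8900
LCL = X̄̄ − A₂·R̄ = 346.0100 − 0.337 × 28.8900 = 336.2741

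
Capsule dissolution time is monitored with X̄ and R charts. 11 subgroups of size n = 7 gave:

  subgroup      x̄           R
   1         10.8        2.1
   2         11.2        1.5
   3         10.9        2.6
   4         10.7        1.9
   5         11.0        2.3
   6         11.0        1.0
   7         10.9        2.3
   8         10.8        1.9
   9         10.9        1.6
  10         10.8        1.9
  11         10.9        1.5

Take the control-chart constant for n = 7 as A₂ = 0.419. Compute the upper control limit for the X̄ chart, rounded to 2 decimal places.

X̄̄ = (10.8 + 11.2 + 10.9 + 10.7 + 11.0 + 11.0 + 10.9 + 10.8 + 10.9 + 10.8 + 10.9) / 11 = 119.9000 / 11 = 10.9000
R̄ = (2.1 + 1.5 + 2.6 + 1.9 + 2.3 + 1.0 + 2.3 + 1.9 + 1.6 + 1.9 + 1.5) / 11 = 20.6000 / 11 = 1.8727
UCL = X̄̄ + A₂·R̄ = 10.9000 + 0.419 × 1.8727 = 11.6847

11.68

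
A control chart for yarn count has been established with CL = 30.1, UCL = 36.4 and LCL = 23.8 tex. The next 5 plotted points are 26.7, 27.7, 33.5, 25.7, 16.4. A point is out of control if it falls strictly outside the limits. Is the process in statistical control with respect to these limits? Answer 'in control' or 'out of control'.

out of control

Compare each point to [23.8, 36.4]: sample 5 = 16.4 < LCL.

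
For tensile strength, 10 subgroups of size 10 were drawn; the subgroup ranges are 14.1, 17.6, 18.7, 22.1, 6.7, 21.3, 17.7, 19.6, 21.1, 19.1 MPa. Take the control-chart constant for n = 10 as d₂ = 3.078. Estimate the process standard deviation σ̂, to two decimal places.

5.78

R̄ = (14.1 + 17.6 + 18.7 + 22.1 + 6.7 + 21.3 + 17.7 + 19.6 + 21.1 + 19.1) / 10 = 17.8000
σ̂ = R̄ / d₂ = 17.8000 / 3.078 = 5.7830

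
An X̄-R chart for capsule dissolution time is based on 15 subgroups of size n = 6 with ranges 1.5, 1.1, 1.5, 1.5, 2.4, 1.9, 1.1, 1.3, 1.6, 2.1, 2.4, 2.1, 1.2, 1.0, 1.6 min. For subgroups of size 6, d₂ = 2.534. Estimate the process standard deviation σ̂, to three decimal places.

R̄ = (1.5 + 1.1 + 1.5 + 1.5 + 2.4 + 1.9 + 1.1 + 1.3 + 1.6 + 2.1 + 2.4 + 2.1 + 1.2 + 1.0 + 1.6) / 15 = 1.6200
σ̂ = R̄ / d₂ = 1.6200 / 2.534 = 0.6393

0.639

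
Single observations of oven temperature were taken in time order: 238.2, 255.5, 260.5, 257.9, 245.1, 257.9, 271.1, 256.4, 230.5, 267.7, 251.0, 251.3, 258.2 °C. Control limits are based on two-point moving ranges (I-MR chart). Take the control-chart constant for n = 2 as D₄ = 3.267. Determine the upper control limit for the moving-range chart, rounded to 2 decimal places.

45.03

Moving ranges: 17.3, 5.0, 2.6, 12.8, 12.8, 13.2, 14.7, 25.9, 37.2, 16.7, 0.3, 6.9; M̄R̄ = 165.4000 / 12 = 13.7833
UCL_MR = D₄·M̄R̄ = 3.267 × 13.7833 = 45.0301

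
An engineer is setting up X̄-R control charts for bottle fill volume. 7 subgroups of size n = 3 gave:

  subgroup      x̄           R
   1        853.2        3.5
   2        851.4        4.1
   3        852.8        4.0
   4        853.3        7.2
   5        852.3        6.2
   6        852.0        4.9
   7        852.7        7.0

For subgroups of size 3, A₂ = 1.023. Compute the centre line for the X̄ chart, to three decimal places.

X̄̄ = (853.2 + 851.4 + 852.8 + 853.3 + 852.3 + 852.0 + 852.7) / 7 = 5967.7000 / 7 = 852.5286
CL = X̄̄ = 852.5286

852.529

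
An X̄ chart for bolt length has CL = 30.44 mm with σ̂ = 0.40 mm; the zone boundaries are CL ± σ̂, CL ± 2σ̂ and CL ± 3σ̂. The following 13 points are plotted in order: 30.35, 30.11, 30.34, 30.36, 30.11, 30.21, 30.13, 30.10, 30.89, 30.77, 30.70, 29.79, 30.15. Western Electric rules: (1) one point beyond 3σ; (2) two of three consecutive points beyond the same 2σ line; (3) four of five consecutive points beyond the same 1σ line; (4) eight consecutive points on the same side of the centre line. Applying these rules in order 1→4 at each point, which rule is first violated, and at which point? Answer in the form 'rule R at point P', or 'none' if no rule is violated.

rule 4 at point 8

Zone of each point (C = within 1σ̂, B = 1σ̂–2σ̂, A = 2σ̂–3σ̂, * = beyond 3σ̂; sign = side of CL): 1:-C, 2:-C, 3:-C, 4:-C, 5:-C, 6:-C, 7:-C, 8:-C, 9:+B, 10:+C, 11:+C, 12:-B, 13:-C
Rule 4 (eight consecutive points on the same side of the centre line) is satisfied at point 8.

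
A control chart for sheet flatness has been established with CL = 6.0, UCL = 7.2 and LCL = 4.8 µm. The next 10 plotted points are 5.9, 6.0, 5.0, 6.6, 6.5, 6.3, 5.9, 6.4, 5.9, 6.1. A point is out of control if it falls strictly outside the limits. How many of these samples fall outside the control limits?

0

All 10 points lie within [4.8, 7.2].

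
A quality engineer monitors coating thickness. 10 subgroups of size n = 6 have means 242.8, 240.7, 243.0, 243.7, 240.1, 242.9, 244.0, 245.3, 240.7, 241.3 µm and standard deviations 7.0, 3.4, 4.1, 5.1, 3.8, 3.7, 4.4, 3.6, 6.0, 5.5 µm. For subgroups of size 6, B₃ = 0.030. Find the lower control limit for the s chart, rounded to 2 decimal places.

0.14

s̄ = (7.0 + 3.4 + 4.1 + 5.1 + 3.8 + 3.7 + 4.4 + 3.6 + 6.0 + 5.5) / 10 = 4.6600
LCL_s = B₃·s̄ = 0.030 × 4.6600 = 0.1398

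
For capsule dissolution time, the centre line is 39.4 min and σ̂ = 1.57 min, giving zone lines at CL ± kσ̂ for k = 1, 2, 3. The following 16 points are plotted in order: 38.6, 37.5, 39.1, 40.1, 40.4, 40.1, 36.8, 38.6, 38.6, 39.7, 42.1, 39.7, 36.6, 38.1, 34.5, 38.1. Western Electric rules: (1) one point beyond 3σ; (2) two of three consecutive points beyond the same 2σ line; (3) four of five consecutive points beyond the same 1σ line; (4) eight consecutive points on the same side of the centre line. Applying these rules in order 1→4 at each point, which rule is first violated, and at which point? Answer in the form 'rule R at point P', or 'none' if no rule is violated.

Zone of each point (C = within 1σ̂, B = 1σ̂–2σ̂, A = 2σ̂–3σ̂, * = beyond 3σ̂; sign = side of CL): 1:-C, 2:-B, 3:-C, 4:+C, 5:+C, 6:+C, 7:-B, 8:-C, 9:-C, 10:+C, 11:+B, 12:+C, 13:-B, 14:-C, 15:-*, 16:-C
Rule 1 (one point beyond the 3σ limits) is satisfied at point 15.

rule 1 at point 15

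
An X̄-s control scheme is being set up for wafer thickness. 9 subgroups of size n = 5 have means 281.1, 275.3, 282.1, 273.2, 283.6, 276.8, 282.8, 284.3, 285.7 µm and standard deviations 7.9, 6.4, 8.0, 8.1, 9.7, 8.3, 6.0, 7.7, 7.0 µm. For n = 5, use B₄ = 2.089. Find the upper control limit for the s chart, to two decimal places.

s̄ = (7.9 + 6.4 + 8.0 + 8.1 + 9.7 + 8.3 + 6.0 + 7.7 + 7.0) / 9 = 7.6778
UCL_s = B₄·s̄ = 2.089 × 7.6778 = 16.0389

16.04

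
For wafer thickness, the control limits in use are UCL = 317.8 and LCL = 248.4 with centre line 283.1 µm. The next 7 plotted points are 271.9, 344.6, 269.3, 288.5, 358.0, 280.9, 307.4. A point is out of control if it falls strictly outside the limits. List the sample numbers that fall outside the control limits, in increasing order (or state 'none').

2, 5

Compare each point to [248.4, 317.8]: sample 2 = 344.6 > UCL; sample 5 = 358.0 > UCL.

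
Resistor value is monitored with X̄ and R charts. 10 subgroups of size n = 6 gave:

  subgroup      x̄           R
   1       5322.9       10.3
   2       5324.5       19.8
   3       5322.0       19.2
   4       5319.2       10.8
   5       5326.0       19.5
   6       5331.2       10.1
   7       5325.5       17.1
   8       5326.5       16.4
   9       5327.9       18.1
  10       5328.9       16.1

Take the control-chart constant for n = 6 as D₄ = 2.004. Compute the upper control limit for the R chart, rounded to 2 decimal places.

31.54

R̄ = (10.3 + 19.8 + 19.2 + 10.8 + 19.5 + 10.1 + 17.1 + 16.4 + 18.1 + 16.1) / 10 = 157.4000 / 10 = 15.7400
UCL_R = D₄·R̄ = 2.004 × 15.7400 = 31.5430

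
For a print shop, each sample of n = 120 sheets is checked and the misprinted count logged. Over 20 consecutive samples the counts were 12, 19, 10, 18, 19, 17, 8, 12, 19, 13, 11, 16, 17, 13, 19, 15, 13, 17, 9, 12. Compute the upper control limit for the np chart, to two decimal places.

25.15

p̄ = Σdᵢ / (k·n) = 289 / (20 × 120) = 0.12042
UCL = np̄ + 3·√(np̄(1−p̄)) = 14.4500 + 3 × √(14.4500×0.87958) = 14.4500 + 3 × 3.5651 = 25.1453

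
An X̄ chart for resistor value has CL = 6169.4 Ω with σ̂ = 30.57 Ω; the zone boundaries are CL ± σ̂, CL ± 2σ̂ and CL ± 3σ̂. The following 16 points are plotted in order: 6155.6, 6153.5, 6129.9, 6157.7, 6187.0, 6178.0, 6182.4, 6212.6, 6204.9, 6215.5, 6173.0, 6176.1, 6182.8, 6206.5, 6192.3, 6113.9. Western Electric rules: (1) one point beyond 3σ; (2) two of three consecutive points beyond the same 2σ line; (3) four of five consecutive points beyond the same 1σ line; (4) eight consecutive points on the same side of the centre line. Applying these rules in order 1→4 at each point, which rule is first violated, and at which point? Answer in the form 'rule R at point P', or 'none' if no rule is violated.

Zone of each point (C = within 1σ̂, B = 1σ̂–2σ̂, A = 2σ̂–3σ̂, * = beyond 3σ̂; sign = side of CL): 1:-C, 2:-C, 3:-B, 4:-C, 5:+C, 6:+C, 7:+C, 8:+B, 9:+B, 10:+B, 11:+C, 12:+C, 13:+C, 14:+B, 15:+C, 16:-B
Rule 4 (eight consecutive points on the same side of the centre line) is satisfied at point 12.

rule 4 at point 12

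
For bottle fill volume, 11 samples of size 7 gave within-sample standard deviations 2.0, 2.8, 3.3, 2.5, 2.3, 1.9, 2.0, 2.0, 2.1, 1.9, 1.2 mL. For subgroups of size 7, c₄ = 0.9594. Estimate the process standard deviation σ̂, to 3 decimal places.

2.274

s̄ = (2.0 + 2.8 + 3.3 + 2.5 + 2.3 + 1.9 + 2.0 + 2.0 + 2.1 + 1.9 + 1.2) / 11 = 2.1818
σ̂ = s̄ / c₄ = 2.1818 / 0.9594 = 2.2741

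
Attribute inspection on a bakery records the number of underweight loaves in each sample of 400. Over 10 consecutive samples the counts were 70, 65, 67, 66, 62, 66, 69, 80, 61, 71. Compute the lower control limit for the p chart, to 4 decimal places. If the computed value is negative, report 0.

0.1130

p̄ = Σdᵢ / (k·n) = 677 / (10 × 400) = 0.16925
LCL = p̄ − 3·√(p̄(1−p̄)/n) = 0.16925 − 3 × 0.01875 = 0.11300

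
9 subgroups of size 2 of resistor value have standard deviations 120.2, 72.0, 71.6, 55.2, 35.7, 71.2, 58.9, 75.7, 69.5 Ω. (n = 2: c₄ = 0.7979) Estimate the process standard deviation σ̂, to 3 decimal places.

87.730

s̄ = (120.2 + 72.0 + 71.6 + 55.2 + 35.7 + 71.2 + 58.9 + 75.7 + 69.5) / 9 = 70.0000
σ̂ = s̄ / c₄ = 70.0000 / 0.7979 = 87.7303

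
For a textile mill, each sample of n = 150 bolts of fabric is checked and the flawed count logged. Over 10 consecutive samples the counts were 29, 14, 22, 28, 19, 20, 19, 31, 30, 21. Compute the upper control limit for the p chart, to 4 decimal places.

p̄ = Σdᵢ / (k·n) = 233 / (10 × 150) = 0.15533
UCL = p̄ + 3·√(p̄(1−p̄)/n) = 0.15533 + 3 × √(0.15533×0.84467/150) = 0.15533 + 3 × 0.02958 = 0.24406

0.2441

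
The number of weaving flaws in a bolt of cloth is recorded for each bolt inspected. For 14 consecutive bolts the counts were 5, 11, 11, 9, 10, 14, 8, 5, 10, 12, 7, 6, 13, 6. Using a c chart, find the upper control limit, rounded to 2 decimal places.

18.11

c̄ = (5 + 11 + 11 + 9 + 10 + 14 + 8 + 5 + 10 + 12 + 7 + 6 + 13 + 6) / 14 = 127 / 14 = 9.0714
UCL = c̄ + 3√c̄ = 9.0714 + 3 × √9.0714 = 9.0714 + 3 × 3.0119 = 18.1071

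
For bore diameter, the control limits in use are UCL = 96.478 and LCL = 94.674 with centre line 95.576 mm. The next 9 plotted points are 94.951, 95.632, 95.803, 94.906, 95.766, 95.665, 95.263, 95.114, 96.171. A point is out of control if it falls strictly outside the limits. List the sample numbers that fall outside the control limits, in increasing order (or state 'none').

none

All 9 points lie within [94.674, 96.478].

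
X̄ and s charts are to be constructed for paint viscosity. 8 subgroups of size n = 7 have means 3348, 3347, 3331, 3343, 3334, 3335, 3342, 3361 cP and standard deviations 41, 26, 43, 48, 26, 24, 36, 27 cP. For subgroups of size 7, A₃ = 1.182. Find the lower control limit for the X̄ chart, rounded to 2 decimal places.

3302.58

X̄̄ = (3348 + 3347 + 3331 + 3343 + 3334 + 3335 + 3342 + 3361) / 8 = 3342.6250
s̄ = (41 + 26 + 43 + 48 + 26 + 24 + 36 + 27) / 8 = 33.8750
LCL = X̄̄ − A₃·s̄ = 3342.6250 − 1.182 × 33.8750 = 3302.5847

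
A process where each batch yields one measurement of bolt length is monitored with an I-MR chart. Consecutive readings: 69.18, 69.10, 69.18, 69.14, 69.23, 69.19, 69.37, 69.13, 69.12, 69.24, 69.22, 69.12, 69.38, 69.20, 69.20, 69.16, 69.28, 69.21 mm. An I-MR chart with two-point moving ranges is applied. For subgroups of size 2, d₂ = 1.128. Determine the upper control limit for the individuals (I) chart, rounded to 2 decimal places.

69.46

X̄ = (69.18 + 69.10 + 69.18 + 69.14 + 69.23 + 69.19 + 69.37 + 69.13 + 69.12 + 69.24 + 69.22 + 69.12 + 69.38 + 69.20 + 69.20 + 69.16 + 69.28 + 69.21) / 18 = 69.2028
Moving ranges: 0.08, 0.08, 0.04, 0.09, 0.04, 0.18, 0.24, 0.01, 0.12, 0.02, 0.10, 0.26, 0.18, 0.00, 0.04, 0.12, 0.07; M̄R̄ = 1.6700 / 17 = 0.0982
UCL = X̄ + 3·M̄R̄/d₂ = 69.2028 + 3 × 0.0982 / 1.128 = 69.4640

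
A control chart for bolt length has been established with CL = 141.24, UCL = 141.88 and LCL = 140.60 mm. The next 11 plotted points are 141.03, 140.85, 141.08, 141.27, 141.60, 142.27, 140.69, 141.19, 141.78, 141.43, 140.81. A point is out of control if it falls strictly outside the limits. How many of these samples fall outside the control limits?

1

Compare each point to [140.60, 141.88]: sample 6 = 142.27 > UCL.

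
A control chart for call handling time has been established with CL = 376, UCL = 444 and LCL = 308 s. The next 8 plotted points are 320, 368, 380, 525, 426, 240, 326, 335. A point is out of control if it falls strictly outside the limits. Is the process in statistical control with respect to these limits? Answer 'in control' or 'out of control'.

out of control

Compare each point to [308, 444]: sample 4 = 525 > UCL; sample 6 = 240 < LCL.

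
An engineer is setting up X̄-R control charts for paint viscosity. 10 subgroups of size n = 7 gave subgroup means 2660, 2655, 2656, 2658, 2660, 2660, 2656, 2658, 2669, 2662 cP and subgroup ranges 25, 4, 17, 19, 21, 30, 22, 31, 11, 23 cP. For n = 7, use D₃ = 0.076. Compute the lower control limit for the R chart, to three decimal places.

R̄ = (25 + 4 + 17 + 19 + 21 + 30 + 22 + 31 + 11 + 23) / 10 = 203.0000 / 10 = 20.3000
LCL_R = D₃·R̄ = 0.076 × 20.3000 = 1.5428

1.543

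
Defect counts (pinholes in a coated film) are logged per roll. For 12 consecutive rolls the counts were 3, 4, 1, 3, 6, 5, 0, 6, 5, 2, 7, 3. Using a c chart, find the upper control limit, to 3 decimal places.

9.559

c̄ = (3 + 4 + 1 + 3 + 6 + 5 + 0 + 6 + 5 + 2 + 7 + 3) / 12 = 45 / 12 = 3.7500
UCL = c̄ + 3√c̄ = 3.7500 + 3 × √3.7500 = 3.7500 + 3 × 1.9365 = 9.5595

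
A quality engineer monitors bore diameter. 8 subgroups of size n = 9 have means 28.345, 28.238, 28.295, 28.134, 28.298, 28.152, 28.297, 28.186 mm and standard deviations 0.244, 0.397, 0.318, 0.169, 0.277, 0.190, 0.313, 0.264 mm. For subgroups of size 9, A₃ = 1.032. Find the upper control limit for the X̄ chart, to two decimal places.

X̄̄ = (28.345 + 28.238 + 28.295 + 28.134 + 28.298 + 28.152 + 28.297 + 28.186) / 8 = 28.2431
s̄ = (0.244 + 0.397 + 0.318 + 0.169 + 0.277 + 0.190 + 0.313 + 0.264) / 8 = 0.2715
UCL = X̄̄ + A₃·s̄ = 28.2431 + 1.032 × 0.2715 = 28.5233

28.52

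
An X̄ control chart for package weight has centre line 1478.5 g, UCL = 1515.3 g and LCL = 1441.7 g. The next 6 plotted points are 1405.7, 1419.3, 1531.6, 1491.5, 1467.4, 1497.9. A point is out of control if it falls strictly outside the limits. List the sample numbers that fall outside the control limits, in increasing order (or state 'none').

1, 2, 3

Compare each point to [1441.7, 1515.3]: sample 1 = 1405.7 < LCL; sample 2 = 1419.3 < LCL; sample 3 = 1531.6 > UCL.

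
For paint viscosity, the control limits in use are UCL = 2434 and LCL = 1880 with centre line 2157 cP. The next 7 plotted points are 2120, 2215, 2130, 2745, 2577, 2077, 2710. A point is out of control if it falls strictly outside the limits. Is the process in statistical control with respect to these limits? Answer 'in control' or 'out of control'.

out of control

Compare each point to [1880, 2434]: sample 4 = 2745 > UCL; sample 5 = 2577 > UCL; sample 7 = 2710 > UCL.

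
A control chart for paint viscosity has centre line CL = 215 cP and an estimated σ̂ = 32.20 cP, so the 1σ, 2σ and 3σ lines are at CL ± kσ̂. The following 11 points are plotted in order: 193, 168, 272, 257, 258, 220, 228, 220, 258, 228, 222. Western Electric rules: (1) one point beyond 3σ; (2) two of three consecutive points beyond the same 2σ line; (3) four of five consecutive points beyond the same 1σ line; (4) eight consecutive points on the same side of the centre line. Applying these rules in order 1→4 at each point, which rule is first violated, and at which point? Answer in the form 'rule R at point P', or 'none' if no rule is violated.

rule 4 at point 10

Zone of each point (C = within 1σ̂, B = 1σ̂–2σ̂, A = 2σ̂–3σ̂, * = beyond 3σ̂; sign = side of CL): 1:-C, 2:-B, 3:+B, 4:+B, 5:+B, 6:+C, 7:+C, 8:+C, 9:+B, 10:+C, 11:+C
Rule 4 (eight consecutive points on the same side of the centre line) is satisfied at point 10.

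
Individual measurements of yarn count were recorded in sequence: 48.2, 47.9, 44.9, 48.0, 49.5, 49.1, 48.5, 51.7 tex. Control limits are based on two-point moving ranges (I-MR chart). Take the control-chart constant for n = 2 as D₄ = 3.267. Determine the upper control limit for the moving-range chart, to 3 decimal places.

5.647

Moving ranges: 0.3, 3.0, 3.1, 1.5, 0.4, 0.6, 3.2; M̄R̄ = 12.1000 / 7 = 1.7286
UCL_MR = D₄·M̄R̄ = 3.267 × 1.7286 = 5.6472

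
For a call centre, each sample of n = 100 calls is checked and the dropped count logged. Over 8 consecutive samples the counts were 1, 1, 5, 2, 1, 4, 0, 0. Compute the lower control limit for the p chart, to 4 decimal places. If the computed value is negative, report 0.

0.0000

p̄ = Σdᵢ / (k·n) = 14 / (8 × 100) = 0.01750
LCL = p̄ − 3·√(p̄(1−p̄)/n) = 0.01750 − 3 × 0.01311 = -0.02184 → 0 (negative, so LCL = 0)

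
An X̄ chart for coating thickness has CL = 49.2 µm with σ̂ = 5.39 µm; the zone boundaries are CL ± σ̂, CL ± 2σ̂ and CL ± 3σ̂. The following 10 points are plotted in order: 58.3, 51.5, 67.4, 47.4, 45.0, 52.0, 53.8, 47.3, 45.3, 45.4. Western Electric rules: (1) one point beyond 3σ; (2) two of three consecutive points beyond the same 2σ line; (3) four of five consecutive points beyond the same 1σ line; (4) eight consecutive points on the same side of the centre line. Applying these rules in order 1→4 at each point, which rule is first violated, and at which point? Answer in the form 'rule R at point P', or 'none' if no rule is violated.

Zone of each point (C = within 1σ̂, B = 1σ̂–2σ̂, A = 2σ̂–3σ̂, * = beyond 3σ̂; sign = side of CL): 1:+B, 2:+C, 3:+*, 4:-C, 5:-C, 6:+C, 7:+C, 8:-C, 9:-C, 10:-C
Rule 1 (one point beyond the 3σ limits) is satisfied at point 3.

rule 1 at point 3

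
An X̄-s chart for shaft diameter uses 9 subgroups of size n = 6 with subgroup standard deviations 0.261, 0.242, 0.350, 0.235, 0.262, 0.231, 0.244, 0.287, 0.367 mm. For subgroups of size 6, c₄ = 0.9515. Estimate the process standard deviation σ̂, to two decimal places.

s̄ = (0.261 + 0.242 + 0.350 + 0.235 + 0.262 + 0.231 + 0.244 + 0.287 + 0.367) / 9 = 0.2754
σ̂ = s̄ / c₄ = 0.2754 / 0.9515 = 0.2895

0.29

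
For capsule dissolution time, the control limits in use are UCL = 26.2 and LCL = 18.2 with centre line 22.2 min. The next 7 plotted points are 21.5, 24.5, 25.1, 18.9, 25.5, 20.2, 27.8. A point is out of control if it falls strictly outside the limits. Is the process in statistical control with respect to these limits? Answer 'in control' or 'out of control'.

Compare each point to [18.2, 26.2]: sample 7 = 27.8 > UCL.

out of control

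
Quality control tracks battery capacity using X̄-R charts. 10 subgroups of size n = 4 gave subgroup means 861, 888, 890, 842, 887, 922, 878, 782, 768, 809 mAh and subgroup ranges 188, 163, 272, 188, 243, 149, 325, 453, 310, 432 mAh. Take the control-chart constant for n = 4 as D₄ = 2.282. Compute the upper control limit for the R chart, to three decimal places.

R̄ = (188 + 163 + 272 + 188 + 243 + 149 + 325 + 453 + 310 + 432) / 10 = 2723.0000 / 10 = 272.3000
UCL_R = D₄·R̄ = 2.282 × 272.3000 = 621.3886

621.389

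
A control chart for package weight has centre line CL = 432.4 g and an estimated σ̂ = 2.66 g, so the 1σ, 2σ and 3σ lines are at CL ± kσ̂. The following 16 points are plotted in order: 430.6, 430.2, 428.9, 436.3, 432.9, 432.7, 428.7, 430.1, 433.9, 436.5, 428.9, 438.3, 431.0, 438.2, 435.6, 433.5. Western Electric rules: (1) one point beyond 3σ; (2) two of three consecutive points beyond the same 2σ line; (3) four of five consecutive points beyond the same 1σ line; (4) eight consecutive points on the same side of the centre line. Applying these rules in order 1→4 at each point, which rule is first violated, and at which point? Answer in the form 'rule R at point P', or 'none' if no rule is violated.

Zone of each point (C = within 1σ̂, B = 1σ̂–2σ̂, A = 2σ̂–3σ̂, * = beyond 3σ̂; sign = side of CL): 1:-C, 2:-C, 3:-B, 4:+B, 5:+C, 6:+C, 7:-B, 8:-C, 9:+C, 10:+B, 11:-B, 12:+A, 13:-C, 14:+A, 15:+B, 16:+C
Rule 2 (two of three consecutive points beyond the same 2σ limit) is satisfied at point 14.

rule 2 at point 14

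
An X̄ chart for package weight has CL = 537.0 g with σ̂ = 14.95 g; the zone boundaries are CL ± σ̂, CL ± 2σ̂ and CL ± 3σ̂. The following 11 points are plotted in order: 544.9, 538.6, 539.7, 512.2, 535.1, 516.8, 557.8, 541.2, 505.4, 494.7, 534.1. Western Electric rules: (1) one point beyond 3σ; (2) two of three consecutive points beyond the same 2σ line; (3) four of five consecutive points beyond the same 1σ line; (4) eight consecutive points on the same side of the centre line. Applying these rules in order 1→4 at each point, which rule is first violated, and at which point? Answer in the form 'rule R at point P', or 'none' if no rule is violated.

rule 2 at point 10

Zone of each point (C = within 1σ̂, B = 1σ̂–2σ̂, A = 2σ̂–3σ̂, * = beyond 3σ̂; sign = side of CL): 1:+C, 2:+C, 3:+C, 4:-B, 5:-C, 6:-B, 7:+B, 8:+C, 9:-A, 10:-A, 11:-C
Rule 2 (two of three consecutive points beyond the same 2σ limit) is satisfied at point 10.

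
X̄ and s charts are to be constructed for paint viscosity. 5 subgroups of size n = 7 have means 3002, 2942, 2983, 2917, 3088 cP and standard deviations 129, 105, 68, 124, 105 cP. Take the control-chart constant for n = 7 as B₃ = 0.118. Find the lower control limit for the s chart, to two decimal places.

12.53

s̄ = (129 + 105 + 68 + 124 + 105) / 5 = 106.2000
LCL_s = B₃·s̄ = 0.118 × 106.2000 = 12.5316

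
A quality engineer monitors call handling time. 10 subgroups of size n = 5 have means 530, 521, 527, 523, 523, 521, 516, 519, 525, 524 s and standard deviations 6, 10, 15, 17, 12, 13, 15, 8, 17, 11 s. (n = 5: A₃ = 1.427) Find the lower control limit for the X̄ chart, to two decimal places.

505.21

X̄̄ = (530 + 521 + 527 + 523 + 523 + 521 + 516 + 519 + 525 + 524) / 10 = 522.9000
s̄ = (6 + 10 + 15 + 17 + 12 + 13 + 15 + 8 + 17 + 11) / 10 = 12.4000
LCL = X̄̄ − A₃·s̄ = 522.9000 − 1.427 × 12.4000 = 505.2052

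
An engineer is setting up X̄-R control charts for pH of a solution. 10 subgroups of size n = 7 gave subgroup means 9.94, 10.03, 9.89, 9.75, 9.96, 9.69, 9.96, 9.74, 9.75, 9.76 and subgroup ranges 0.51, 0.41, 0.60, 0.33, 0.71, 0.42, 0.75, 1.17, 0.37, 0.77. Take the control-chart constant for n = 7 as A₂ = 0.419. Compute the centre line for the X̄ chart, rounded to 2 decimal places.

X̄̄ = (9.94 + 10.03 + 9.89 + 9.75 + 9.96 + 9.69 + 9.96 + 9.74 + 9.75 + 9.76) / 10 = 98.4700 / 10 = 9.8470
CL = X̄̄ = 9.8470

9.85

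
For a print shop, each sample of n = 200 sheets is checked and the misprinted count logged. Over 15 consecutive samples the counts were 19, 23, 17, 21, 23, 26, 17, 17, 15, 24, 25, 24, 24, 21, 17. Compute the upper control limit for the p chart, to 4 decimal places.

p̄ = Σdᵢ / (k·n) = 313 / (15 × 200) = 0.10433
UCL = p̄ + 3·√(p̄(1−p̄)/n) = 0.10433 + 3 × √(0.10433×0.89567/200) = 0.10433 + 3 × 0.02162 = 0.16918

0.1692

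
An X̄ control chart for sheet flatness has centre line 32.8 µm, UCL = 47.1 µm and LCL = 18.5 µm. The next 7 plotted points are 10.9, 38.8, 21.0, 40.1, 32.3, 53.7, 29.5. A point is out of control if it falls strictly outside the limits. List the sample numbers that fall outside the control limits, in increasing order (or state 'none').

1, 6

Compare each point to [18.5, 47.1]: sample 1 = 10.9 < LCL; sample 6 = 53.7 > UCL.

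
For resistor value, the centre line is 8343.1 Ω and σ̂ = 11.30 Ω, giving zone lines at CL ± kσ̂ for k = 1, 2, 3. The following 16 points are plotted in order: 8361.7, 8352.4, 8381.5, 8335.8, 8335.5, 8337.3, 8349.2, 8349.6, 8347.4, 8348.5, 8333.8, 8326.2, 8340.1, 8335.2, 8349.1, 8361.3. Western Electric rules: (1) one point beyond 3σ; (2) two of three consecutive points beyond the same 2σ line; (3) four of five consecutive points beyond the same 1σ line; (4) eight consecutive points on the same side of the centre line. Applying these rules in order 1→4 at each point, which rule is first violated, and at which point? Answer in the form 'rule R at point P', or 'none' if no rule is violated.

rule 1 at point 3

Zone of each point (C = within 1σ̂, B = 1σ̂–2σ̂, A = 2σ̂–3σ̂, * = beyond 3σ̂; sign = side of CL): 1:+B, 2:+C, 3:+*, 4:-C, 5:-C, 6:-C, 7:+C, 8:+C, 9:+C, 10:+C, 11:-C, 12:-B, 13:-C, 14:-C, 15:+C, 16:+B
Rule 1 (one point beyond the 3σ limits) is satisfied at point 3.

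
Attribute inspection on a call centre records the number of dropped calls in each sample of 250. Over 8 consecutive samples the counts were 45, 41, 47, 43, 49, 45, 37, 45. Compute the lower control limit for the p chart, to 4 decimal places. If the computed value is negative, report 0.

p̄ = Σdᵢ / (k·n) = 352 / (8 × 250) = 0.17600
LCL = p̄ − 3·√(p̄(1−p̄)/n) = 0.17600 − 3 × 0.02409 = 0.10374

0.1037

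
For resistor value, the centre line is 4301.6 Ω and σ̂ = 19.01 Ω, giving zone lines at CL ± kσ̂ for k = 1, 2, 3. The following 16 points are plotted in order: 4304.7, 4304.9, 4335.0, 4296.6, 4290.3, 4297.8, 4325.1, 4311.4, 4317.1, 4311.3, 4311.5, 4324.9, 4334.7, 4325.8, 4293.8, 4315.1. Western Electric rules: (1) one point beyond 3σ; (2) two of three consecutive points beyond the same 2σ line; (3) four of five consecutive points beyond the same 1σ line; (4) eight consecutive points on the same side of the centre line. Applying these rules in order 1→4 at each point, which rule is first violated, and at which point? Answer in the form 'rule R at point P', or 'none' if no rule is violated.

rule 4 at point 14

Zone of each point (C = within 1σ̂, B = 1σ̂–2σ̂, A = 2σ̂–3σ̂, * = beyond 3σ̂; sign = side of CL): 1:+C, 2:+C, 3:+B, 4:-C, 5:-C, 6:-C, 7:+B, 8:+C, 9:+C, 10:+C, 11:+C, 12:+B, 13:+B, 14:+B, 15:-C, 16:+C
Rule 4 (eight consecutive points on the same side of the centre line) is satisfied at point 14.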